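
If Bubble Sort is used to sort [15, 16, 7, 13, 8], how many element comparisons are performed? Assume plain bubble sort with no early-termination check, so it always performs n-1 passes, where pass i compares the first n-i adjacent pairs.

Pass 1: compare adjacent pairs (0,1)..(3,4) = 4 comparison(s), 3 swap(s) -> [15, 7, 13, 8, 16]
Pass 2: compare adjacent pairs (0,1)..(2,3) = 3 comparison(s), 3 swap(s) -> [7, 13, 8, 15, 16]
Pass 3: compare adjacent pairs (0,1)..(1,2) = 2 comparison(s), 1 swap(s) -> [7, 8, 13, 15, 16]
Pass 4: compare adjacent pairs (0,1)..(0,1) = 1 comparison(s), 0 swap(s) -> [7, 8, 13, 15, 16]
Total comparisons: 4 + 3 + 2 + 1 = 10


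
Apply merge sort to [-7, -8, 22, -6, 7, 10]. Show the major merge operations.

Divide and conquer:
  Merge [-8] + [22] -> [-8, 22]
  Merge [-7] + [-8, 22] -> [-8, -7, 22]
  Merge [7] + [10] -> [7, 10]
  Merge [-6] + [7, 10] -> [-6, 7, 10]
  Merge [-8, -7, 22] + [-6, 7, 10] -> [-8, -7, -6, 7, 10, 22]


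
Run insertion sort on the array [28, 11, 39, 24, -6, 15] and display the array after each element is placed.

First element 28 is already 'sorted'
Insert 11: shifted 1 elements -> [11, 28, 39, 24, -6, 15]
Insert 39: shifted 0 elements -> [11, 28, 39, 24, -6, 15]
Insert 24: shifted 2 elements -> [11, 24, 28, 39, -6, 15]
Insert -6: shifted 4 elements -> [-6, 11, 24, 28, 39, 15]
Insert 15: shifted 3 elements -> [-6, 11, 15, 24, 28, 39]


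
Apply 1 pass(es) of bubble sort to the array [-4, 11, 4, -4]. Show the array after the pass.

After pass 1: [-4, 4, -4, 11] (2 swaps)
Total swaps: 2


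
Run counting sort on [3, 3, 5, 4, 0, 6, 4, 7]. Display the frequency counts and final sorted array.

Count array: [1, 0, 0, 2, 2, 1, 1, 1]
(count[i] = number of elements equal to i)
Cumulative count: [1, 1, 1, 3, 5, 6, 7, 8]
Sorted: [0, 3, 3, 4, 4, 5, 6, 7]


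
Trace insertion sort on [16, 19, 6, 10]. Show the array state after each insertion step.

First element 16 is already 'sorted'
Insert 19: shifted 0 elements -> [16, 19, 6, 10]
Insert 6: shifted 2 elements -> [6, 16, 19, 10]
Insert 10: shifted 2 elements -> [6, 10, 16, 19]


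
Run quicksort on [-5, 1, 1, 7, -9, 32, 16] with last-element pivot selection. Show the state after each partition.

Partition 1: pivot=16 at index 5 -> [-5, 1, 1, 7, -9, 16, 32]
Partition 2: pivot=-9 at index 0 -> [-9, 1, 1, 7, -5, 16, 32]
Partition 3: pivot=-5 at index 1 -> [-9, -5, 1, 7, 1, 16, 32]
Partition 4: pivot=1 at index 3 -> [-9, -5, 1, 1, 7, 16, 32]


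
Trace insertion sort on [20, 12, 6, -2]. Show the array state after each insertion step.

First element 20 is already 'sorted'
Insert 12: shifted 1 elements -> [12, 20, 6, -2]
Insert 6: shifted 2 elements -> [6, 12, 20, -2]
Insert -2: shifted 3 elements -> [-2, 6, 12, 20]


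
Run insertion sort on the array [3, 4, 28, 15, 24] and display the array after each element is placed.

First element 3 is already 'sorted'
Insert 4: shifted 0 elements -> [3, 4, 28, 15, 24]
Insert 28: shifted 0 elements -> [3, 4, 28, 15, 24]
Insert 15: shifted 1 elements -> [3, 4, 15, 28, 24]
Insert 24: shifted 1 elements -> [3, 4, 15, 24, 28]


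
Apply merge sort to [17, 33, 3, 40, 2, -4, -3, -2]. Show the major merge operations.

Divide and conquer:
  Merge [17] + [33] -> [17, 33]
  Merge [3] + [40] -> [3, 40]
  Merge [17, 33] + [3, 40] -> [3, 17, 33, 40]
  Merge [2] + [-4] -> [-4, 2]
  Merge [-3] + [-2] -> [-3, -2]
  Merge [-4, 2] + [-3, -2] -> [-4, -3, -2, 2]
  Merge [3, 17, 33, 40] + [-4, -3, -2, 2] -> [-4, -3, -2, 2, 3, 17, 33, 40]


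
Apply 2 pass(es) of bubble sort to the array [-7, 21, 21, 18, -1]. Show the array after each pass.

After pass 1: [-7, 21, 18, -1, 21] (2 swaps)
After pass 2: [-7, 18, -1, 21, 21] (2 swaps)
Total swaps: 4


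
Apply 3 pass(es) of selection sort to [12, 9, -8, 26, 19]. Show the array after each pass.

Pass 1: Select minimum -8 at index 2, swap -> [-8, 9, 12, 26, 19]
Pass 2: Select minimum 9 at index 1, swap -> [-8, 9, 12, 26, 19]
Pass 3: Select minimum 12 at index 2, swap -> [-8, 9, 12, 26, 19]


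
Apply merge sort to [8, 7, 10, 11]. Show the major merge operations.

Divide and conquer:
  Merge [8] + [7] -> [7, 8]
  Merge [10] + [11] -> [10, 11]
  Merge [7, 8] + [10, 11] -> [7, 8, 10, 11]


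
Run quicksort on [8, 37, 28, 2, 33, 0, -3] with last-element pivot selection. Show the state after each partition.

Partition 1: pivot=-3 at index 0 -> [-3, 37, 28, 2, 33, 0, 8]
Partition 2: pivot=8 at index 3 -> [-3, 2, 0, 8, 33, 28, 37]
Partition 3: pivot=0 at index 1 -> [-3, 0, 2, 8, 33, 28, 37]
Partition 4: pivot=37 at index 6 -> [-3, 0, 2, 8, 33, 28, 37]
Partition 5: pivot=28 at index 4 -> [-3, 0, 2, 8, 28, 33, 37]


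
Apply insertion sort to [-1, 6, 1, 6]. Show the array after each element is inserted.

First element -1 is already 'sorted'
Insert 6: shifted 0 elements -> [-1, 6, 1, 6]
Insert 1: shifted 1 elements -> [-1, 1, 6, 6]
Insert 6: shifted 0 elements -> [-1, 1, 6, 6]


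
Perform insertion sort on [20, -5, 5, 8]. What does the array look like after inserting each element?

First element 20 is already 'sorted'
Insert -5: shifted 1 elements -> [-5, 20, 5, 8]
Insert 5: shifted 1 elements -> [-5, 5, 20, 8]
Insert 8: shifted 1 elements -> [-5, 5, 8, 20]


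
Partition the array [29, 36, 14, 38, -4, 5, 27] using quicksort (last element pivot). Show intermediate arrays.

Partition 1: pivot=27 at index 3 -> [14, -4, 5, 27, 36, 29, 38]
Partition 2: pivot=5 at index 1 -> [-4, 5, 14, 27, 36, 29, 38]
Partition 3: pivot=38 at index 6 -> [-4, 5, 14, 27, 36, 29, 38]
Partition 4: pivot=29 at index 4 -> [-4, 5, 14, 27, 29, 36, 38]


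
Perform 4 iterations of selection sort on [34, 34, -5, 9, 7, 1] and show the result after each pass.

Pass 1: Select minimum -5 at index 2, swap -> [-5, 34, 34, 9, 7, 1]
Pass 2: Select minimum 1 at index 5, swap -> [-5, 1, 34, 9, 7, 34]
Pass 3: Select minimum 7 at index 4, swap -> [-5, 1, 7, 9, 34, 34]
Pass 4: Select minimum 9 at index 3, swap -> [-5, 1, 7, 9, 34, 34]


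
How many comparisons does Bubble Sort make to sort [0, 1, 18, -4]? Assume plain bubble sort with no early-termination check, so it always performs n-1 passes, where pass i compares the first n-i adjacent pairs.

Pass 1: compare adjacent pairs (0,1)..(2,3) = 3 comparison(s), 1 swap(s) -> [0, 1, -4, 18]
Pass 2: compare adjacent pairs (0,1)..(1,2) = 2 comparison(s), 1 swap(s) -> [0, -4, 1, 18]
Pass 3: compare adjacent pairs (0,1)..(0,1) = 1 comparison(s), 1 swap(s) -> [-4, 0, 1, 18]
Total comparisons: 3 + 2 + 1 = 6


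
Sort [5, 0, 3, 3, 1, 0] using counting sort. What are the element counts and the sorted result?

Count array: [2, 1, 0, 2, 0, 1]
(count[i] = number of elements equal to i)
Cumulative count: [2, 3, 3, 5, 5, 6]
Sorted: [0, 0, 1, 3, 3, 5]


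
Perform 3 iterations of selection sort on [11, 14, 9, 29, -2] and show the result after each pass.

Pass 1: Select minimum -2 at index 4, swap -> [-2, 14, 9, 29, 11]
Pass 2: Select minimum 9 at index 2, swap -> [-2, 9, 14, 29, 11]
Pass 3: Select minimum 11 at index 4, swap -> [-2, 9, 11, 29, 14]


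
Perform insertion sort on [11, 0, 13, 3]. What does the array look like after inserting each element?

First element 11 is already 'sorted'
Insert 0: shifted 1 elements -> [0, 11, 13, 3]
Insert 13: shifted 0 elements -> [0, 11, 13, 3]
Insert 3: shifted 2 elements -> [0, 3, 11, 13]


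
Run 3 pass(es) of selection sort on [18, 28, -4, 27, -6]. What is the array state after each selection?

Pass 1: Select minimum -6 at index 4, swap -> [-6, 28, -4, 27, 18]
Pass 2: Select minimum -4 at index 2, swap -> [-6, -4, 28, 27, 18]
Pass 3: Select minimum 18 at index 4, swap -> [-6, -4, 18, 27, 28]


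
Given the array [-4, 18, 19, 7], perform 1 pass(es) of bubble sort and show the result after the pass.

After pass 1: [-4, 18, 7, 19] (1 swaps)
Total swaps: 1


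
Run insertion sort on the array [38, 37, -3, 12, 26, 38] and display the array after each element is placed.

First element 38 is already 'sorted'
Insert 37: shifted 1 elements -> [37, 38, -3, 12, 26, 38]
Insert -3: shifted 2 elements -> [-3, 37, 38, 12, 26, 38]
Insert 12: shifted 2 elements -> [-3, 12, 37, 38, 26, 38]
Insert 26: shifted 2 elements -> [-3, 12, 26, 37, 38, 38]
Insert 38: shifted 0 elements -> [-3, 12, 26, 37, 38, 38]


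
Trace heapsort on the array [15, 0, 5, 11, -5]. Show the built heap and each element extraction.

Build heap: [15, 11, 5, 0, -5]
Extract 15: [11, 0, 5, -5, 15]
Extract 11: [5, 0, -5, 11, 15]
Extract 5: [0, -5, 5, 11, 15]
Extract 0: [-5, 0, 5, 11, 15]


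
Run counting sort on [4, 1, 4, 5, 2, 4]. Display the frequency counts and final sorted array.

Count array: [0, 1, 1, 0, 3, 1]
(count[i] = number of elements equal to i)
Cumulative count: [0, 1, 2, 2, 5, 6]
Sorted: [1, 2, 4, 4, 4, 5]


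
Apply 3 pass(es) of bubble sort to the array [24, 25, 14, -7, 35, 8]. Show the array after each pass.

After pass 1: [24, 14, -7, 25, 8, 35] (3 swaps)
After pass 2: [14, -7, 24, 8, 25, 35] (3 swaps)
After pass 3: [-7, 14, 8, 24, 25, 35] (2 swaps)
Total swaps: 8


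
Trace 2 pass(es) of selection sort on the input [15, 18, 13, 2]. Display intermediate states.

Pass 1: Select minimum 2 at index 3, swap -> [2, 18, 13, 15]
Pass 2: Select minimum 13 at index 2, swap -> [2, 13, 18, 15]


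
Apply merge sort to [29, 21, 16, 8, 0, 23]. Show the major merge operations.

Divide and conquer:
  Merge [21] + [16] -> [16, 21]
  Merge [29] + [16, 21] -> [16, 21, 29]
  Merge [0] + [23] -> [0, 23]
  Merge [8] + [0, 23] -> [0, 8, 23]
  Merge [16, 21, 29] + [0, 8, 23] -> [0, 8, 16, 21, 23, 29]


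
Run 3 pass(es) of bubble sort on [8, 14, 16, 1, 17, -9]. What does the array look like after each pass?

After pass 1: [8, 14, 1, 16, -9, 17] (2 swaps)
After pass 2: [8, 1, 14, -9, 16, 17] (2 swaps)
After pass 3: [1, 8, -9, 14, 16, 17] (2 swaps)
Total swaps: 6


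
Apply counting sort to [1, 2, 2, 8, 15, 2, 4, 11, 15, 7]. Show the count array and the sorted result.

Count array: [0, 1, 3, 0, 1, 0, 0, 1, 1, 0, 0, 1, 0, 0, 0, 2]
(count[i] = number of elements equal to i)
Cumulative count: [0, 1, 4, 4, 5, 5, 5, 6, 7, 7, 7, 8, 8, 8, 8, 10]
Sorted: [1, 2, 2, 2, 4, 7, 8, 11, 15, 15]


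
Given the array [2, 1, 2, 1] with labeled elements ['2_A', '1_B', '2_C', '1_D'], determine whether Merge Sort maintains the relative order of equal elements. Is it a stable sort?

Trace Merge Sort on the labeled array (the key is the number; the letter only tracks identity):
  Merge [2_A] + [1_B] -> [1_B, 2_A]
  Merge [2_C] + [1_D] -> [1_D, 2_C]
  Merge [1_B, 2_A] + [1_D, 2_C] -> [1_B, 1_D, 2_A, 2_C]
Final order: [1_B, 1_D, 2_A, 2_C]
Equal keys:
  value 1: originally 1_B, 1_D; after sorting 1_B, 1_D -> order preserved
  value 2: originally 2_A, 2_C; after sorting 2_A, 2_C -> order preserved
All equal keys kept their original relative order. Merge Sort is stable: when the heads of the two halves are equal the merge takes from the left half first.
Answer: Stable


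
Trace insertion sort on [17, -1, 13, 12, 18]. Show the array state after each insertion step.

First element 17 is already 'sorted'
Insert -1: shifted 1 elements -> [-1, 17, 13, 12, 18]
Insert 13: shifted 1 elements -> [-1, 13, 17, 12, 18]
Insert 12: shifted 2 elements -> [-1, 12, 13, 17, 18]
Insert 18: shifted 0 elements -> [-1, 12, 13, 17, 18]


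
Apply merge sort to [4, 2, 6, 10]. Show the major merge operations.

Divide and conquer:
  Merge [4] + [2] -> [2, 4]
  Merge [6] + [10] -> [6, 10]
  Merge [2, 4] + [6, 10] -> [2, 4, 6, 10]


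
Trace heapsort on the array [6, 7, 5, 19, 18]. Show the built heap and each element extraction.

Build heap: [19, 18, 5, 7, 6]
Extract 19: [18, 7, 5, 6, 19]
Extract 18: [7, 6, 5, 18, 19]
Extract 7: [6, 5, 7, 18, 19]
Extract 6: [5, 6, 7, 18, 19]


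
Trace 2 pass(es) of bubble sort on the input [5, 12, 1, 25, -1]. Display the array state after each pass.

After pass 1: [5, 1, 12, -1, 25] (2 swaps)
After pass 2: [1, 5, -1, 12, 25] (2 swaps)
Total swaps: 4


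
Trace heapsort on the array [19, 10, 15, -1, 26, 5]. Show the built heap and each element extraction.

Build heap: [26, 19, 15, -1, 10, 5]
Extract 26: [19, 10, 15, -1, 5, 26]
Extract 19: [15, 10, 5, -1, 19, 26]
Extract 15: [10, -1, 5, 15, 19, 26]
Extract 10: [5, -1, 10, 15, 19, 26]
Extract 5: [-1, 5, 10, 15, 19, 26]


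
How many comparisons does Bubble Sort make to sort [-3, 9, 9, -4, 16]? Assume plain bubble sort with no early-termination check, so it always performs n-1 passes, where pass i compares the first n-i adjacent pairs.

Pass 1: compare adjacent pairs (0,1)..(3,4) = 4 comparison(s), 1 swap(s) -> [-3, 9, -4, 9, 16]
Pass 2: compare adjacent pairs (0,1)..(2,3) = 3 comparison(s), 1 swap(s) -> [-3, -4, 9, 9, 16]
Pass 3: compare adjacent pairs (0,1)..(1,2) = 2 comparison(s), 1 swap(s) -> [-4, -3, 9, 9, 16]
Pass 4: compare adjacent pairs (0,1)..(0,1) = 1 comparison(s), 0 swap(s) -> [-4, -3, 9, 9, 16]
Total comparisons: 4 + 3 + 2 + 1 = 10


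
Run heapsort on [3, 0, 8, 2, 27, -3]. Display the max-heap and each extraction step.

Build heap: [27, 3, 8, 2, 0, -3]
Extract 27: [8, 3, -3, 2, 0, 27]
Extract 8: [3, 2, -3, 0, 8, 27]
Extract 3: [2, 0, -3, 3, 8, 27]
Extract 2: [0, -3, 2, 3, 8, 27]
Extract 0: [-3, 0, 2, 3, 8, 27]


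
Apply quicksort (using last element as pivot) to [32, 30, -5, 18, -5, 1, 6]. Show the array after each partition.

Partition 1: pivot=6 at index 3 -> [-5, -5, 1, 6, 30, 32, 18]
Partition 2: pivot=1 at index 2 -> [-5, -5, 1, 6, 30, 32, 18]
Partition 3: pivot=-5 at index 1 -> [-5, -5, 1, 6, 30, 32, 18]
Partition 4: pivot=18 at index 4 -> [-5, -5, 1, 6, 18, 32, 30]
Partition 5: pivot=30 at index 5 -> [-5, -5, 1, 6, 18, 30, 32]


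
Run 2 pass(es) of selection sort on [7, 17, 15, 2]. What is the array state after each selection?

Pass 1: Select minimum 2 at index 3, swap -> [2, 17, 15, 7]
Pass 2: Select minimum 7 at index 3, swap -> [2, 7, 15, 17]


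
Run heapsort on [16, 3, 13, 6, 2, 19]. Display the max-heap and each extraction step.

Build heap: [19, 6, 16, 3, 2, 13]
Extract 19: [16, 6, 13, 3, 2, 19]
Extract 16: [13, 6, 2, 3, 16, 19]
Extract 13: [6, 3, 2, 13, 16, 19]
Extract 6: [3, 2, 6, 13, 16, 19]
Extract 3: [2, 3, 6, 13, 16, 19]


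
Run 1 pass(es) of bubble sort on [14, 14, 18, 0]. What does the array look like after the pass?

After pass 1: [14, 14, 0, 18] (1 swaps)
Total swaps: 1


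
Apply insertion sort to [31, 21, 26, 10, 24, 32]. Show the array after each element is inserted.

First element 31 is already 'sorted'
Insert 21: shifted 1 elements -> [21, 31, 26, 10, 24, 32]
Insert 26: shifted 1 elements -> [21, 26, 31, 10, 24, 32]
Insert 10: shifted 3 elements -> [10, 21, 26, 31, 24, 32]
Insert 24: shifted 2 elements -> [10, 21, 24, 26, 31, 32]
Insert 32: shifted 0 elements -> [10, 21, 24, 26, 31, 32]


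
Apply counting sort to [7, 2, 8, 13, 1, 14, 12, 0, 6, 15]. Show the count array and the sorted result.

Count array: [1, 1, 1, 0, 0, 0, 1, 1, 1, 0, 0, 0, 1, 1, 1, 1]
(count[i] = number of elements equal to i)
Cumulative count: [1, 2, 3, 3, 3, 3, 4, 5, 6, 6, 6, 6, 7, 8, 9, 10]
Sorted: [0, 1, 2, 6, 7, 8, 12, 13, 14, 15]


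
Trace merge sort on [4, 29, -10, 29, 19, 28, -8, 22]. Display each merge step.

Divide and conquer:
  Merge [4] + [29] -> [4, 29]
  Merge [-10] + [29] -> [-10, 29]
  Merge [4, 29] + [-10, 29] -> [-10, 4, 29, 29]
  Merge [19] + [28] -> [19, 28]
  Merge [-8] + [22] -> [-8, 22]
  Merge [19, 28] + [-8, 22] -> [-8, 19, 22, 28]
  Merge [-10, 4, 29, 29] + [-8, 19, 22, 28] -> [-10, -8, 4, 19, 22, 28, 29, 29]


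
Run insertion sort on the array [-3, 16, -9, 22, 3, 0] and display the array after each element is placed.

First element -3 is already 'sorted'
Insert 16: shifted 0 elements -> [-3, 16, -9, 22, 3, 0]
Insert -9: shifted 2 elements -> [-9, -3, 16, 22, 3, 0]
Insert 22: shifted 0 elements -> [-9, -3, 16, 22, 3, 0]
Insert 3: shifted 2 elements -> [-9, -3, 3, 16, 22, 0]
Insert 0: shifted 3 elements -> [-9, -3, 0, 3, 16, 22]


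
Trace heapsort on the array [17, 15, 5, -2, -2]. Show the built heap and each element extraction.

Build heap: [17, 15, 5, -2, -2]
Extract 17: [15, -2, 5, -2, 17]
Extract 15: [5, -2, -2, 15, 17]
Extract 5: [-2, -2, 5, 15, 17]
Extract -2: [-2, -2, 5, 15, 17]


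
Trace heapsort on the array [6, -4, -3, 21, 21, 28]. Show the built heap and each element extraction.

Build heap: [28, 21, 6, -4, 21, -3]
Extract 28: [21, 21, 6, -4, -3, 28]
Extract 21: [21, -3, 6, -4, 21, 28]
Extract 21: [6, -3, -4, 21, 21, 28]
Extract 6: [-3, -4, 6, 21, 21, 28]
Extract -3: [-4, -3, 6, 21, 21, 28]


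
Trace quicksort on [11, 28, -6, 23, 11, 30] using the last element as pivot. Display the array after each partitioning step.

Partition 1: pivot=30 at index 5 -> [11, 28, -6, 23, 11, 30]
Partition 2: pivot=11 at index 2 -> [11, -6, 11, 23, 28, 30]
Partition 3: pivot=-6 at index 0 -> [-6, 11, 11, 23, 28, 30]
Partition 4: pivot=28 at index 4 -> [-6, 11, 11, 23, 28, 30]


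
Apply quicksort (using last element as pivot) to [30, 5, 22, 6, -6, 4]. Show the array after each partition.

Partition 1: pivot=4 at index 1 -> [-6, 4, 22, 6, 30, 5]
Partition 2: pivot=5 at index 2 -> [-6, 4, 5, 6, 30, 22]
Partition 3: pivot=22 at index 4 -> [-6, 4, 5, 6, 22, 30]


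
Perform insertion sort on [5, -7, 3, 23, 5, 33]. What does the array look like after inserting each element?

First element 5 is already 'sorted'
Insert -7: shifted 1 elements -> [-7, 5, 3, 23, 5, 33]
Insert 3: shifted 1 elements -> [-7, 3, 5, 23, 5, 33]
Insert 23: shifted 0 elements -> [-7, 3, 5, 23, 5, 33]
Insert 5: shifted 1 elements -> [-7, 3, 5, 5, 23, 33]
Insert 33: shifted 0 elements -> [-7, 3, 5, 5, 23, 33]


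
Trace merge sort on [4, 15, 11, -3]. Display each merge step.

Divide and conquer:
  Merge [4] + [15] -> [4, 15]
  Merge [11] + [-3] -> [-3, 11]
  Merge [4, 15] + [-3, 11] -> [-3, 4, 11, 15]


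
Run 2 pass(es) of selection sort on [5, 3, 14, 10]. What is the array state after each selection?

Pass 1: Select minimum 3 at index 1, swap -> [3, 5, 14, 10]
Pass 2: Select minimum 5 at index 1, swap -> [3, 5, 14, 10]


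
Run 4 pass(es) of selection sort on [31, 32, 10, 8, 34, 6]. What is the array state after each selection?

Pass 1: Select minimum 6 at index 5, swap -> [6, 32, 10, 8, 34, 31]
Pass 2: Select minimum 8 at index 3, swap -> [6, 8, 10, 32, 34, 31]
Pass 3: Select minimum 10 at index 2, swap -> [6, 8, 10, 32, 34, 31]
Pass 4: Select minimum 31 at index 5, swap -> [6, 8, 10, 31, 34, 32]


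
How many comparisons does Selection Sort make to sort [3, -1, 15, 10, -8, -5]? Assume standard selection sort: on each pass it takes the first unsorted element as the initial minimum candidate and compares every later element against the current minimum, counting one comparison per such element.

Pass 1: scan indices 1..5 for the minimum = 5 comparison(s); min is -8, place at index 0 -> [-8, -1, 15, 10, 3, -5]
Pass 2: scan indices 2..5 for the minimum = 4 comparison(s); min is -5, place at index 1 -> [-8, -5, 15, 10, 3, -1]
Pass 3: scan indices 3..5 for the minimum = 3 comparison(s); min is -1, place at index 2 -> [-8, -5, -1, 10, 3, 15]
Pass 4: scan indices 4..5 for the minimum = 2 comparison(s); min is 3, place at index 3 -> [-8, -5, -1, 3, 10, 15]
Pass 5: scan indices 5..5 for the minimum = 1 comparison(s); min is 10, place at index 4 -> [-8, -5, -1, 3, 10, 15]
Selection sort always scans the whole unsorted suffix, so the count is (n-1) + (n-2) + ... + 1 = n(n-1)/2 = 6*5/2 = 15 regardless of the input order.
Total comparisons: 5 + 4 + 3 + 2 + 1 = 15


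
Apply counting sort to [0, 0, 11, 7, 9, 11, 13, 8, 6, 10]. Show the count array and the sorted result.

Count array: [2, 0, 0, 0, 0, 0, 1, 1, 1, 1, 1, 2, 0, 1]
(count[i] = number of elements equal to i)
Cumulative count: [2, 2, 2, 2, 2, 2, 3, 4, 5, 6, 7, 9, 9, 10]
Sorted: [0, 0, 6, 7, 8, 9, 10, 11, 11, 13]


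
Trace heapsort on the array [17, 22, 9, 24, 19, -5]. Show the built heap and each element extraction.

Build heap: [24, 22, 9, 17, 19, -5]
Extract 24: [22, 19, 9, 17, -5, 24]
Extract 22: [19, 17, 9, -5, 22, 24]
Extract 19: [17, -5, 9, 19, 22, 24]
Extract 17: [9, -5, 17, 19, 22, 24]
Extract 9: [-5, 9, 17, 19, 22, 24]


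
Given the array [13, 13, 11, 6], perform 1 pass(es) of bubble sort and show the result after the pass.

After pass 1: [13, 11, 6, 13] (2 swaps)
Total swaps: 2


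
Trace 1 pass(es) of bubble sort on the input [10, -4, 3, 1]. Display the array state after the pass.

After pass 1: [-4, 3, 1, 10] (3 swaps)
Total swaps: 3


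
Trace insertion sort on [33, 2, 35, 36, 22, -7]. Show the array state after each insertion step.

First element 33 is already 'sorted'
Insert 2: shifted 1 elements -> [2, 33, 35, 36, 22, -7]
Insert 35: shifted 0 elements -> [2, 33, 35, 36, 22, -7]
Insert 36: shifted 0 elements -> [2, 33, 35, 36, 22, -7]
Insert 22: shifted 3 elements -> [2, 22, 33, 35, 36, -7]
Insert -7: shifted 5 elements -> [-7, 2, 22, 33, 35, 36]


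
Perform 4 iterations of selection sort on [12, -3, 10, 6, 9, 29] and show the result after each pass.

Pass 1: Select minimum -3 at index 1, swap -> [-3, 12, 10, 6, 9, 29]
Pass 2: Select minimum 6 at index 3, swap -> [-3, 6, 10, 12, 9, 29]
Pass 3: Select minimum 9 at index 4, swap -> [-3, 6, 9, 12, 10, 29]
Pass 4: Select minimum 10 at index 4, swap -> [-3, 6, 9, 10, 12, 29]


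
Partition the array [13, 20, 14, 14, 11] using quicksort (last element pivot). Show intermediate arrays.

Partition 1: pivot=11 at index 0 -> [11, 20, 14, 14, 13]
Partition 2: pivot=13 at index 1 -> [11, 13, 14, 14, 20]
Partition 3: pivot=20 at index 4 -> [11, 13, 14, 14, 20]
Partition 4: pivot=14 at index 3 -> [11, 13, 14, 14, 20]


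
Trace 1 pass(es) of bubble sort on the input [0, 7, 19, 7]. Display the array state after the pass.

After pass 1: [0, 7, 7, 19] (1 swaps)
Total swaps: 1


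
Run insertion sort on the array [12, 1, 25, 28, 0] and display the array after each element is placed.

First element 12 is already 'sorted'
Insert 1: shifted 1 elements -> [1, 12, 25, 28, 0]
Insert 25: shifted 0 elements -> [1, 12, 25, 28, 0]
Insert 28: shifted 0 elements -> [1, 12, 25, 28, 0]
Insert 0: shifted 4 elements -> [0, 1, 12, 25, 28]


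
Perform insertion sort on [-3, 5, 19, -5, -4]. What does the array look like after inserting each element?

First element -3 is already 'sorted'
Insert 5: shifted 0 elements -> [-3, 5, 19, -5, -4]
Insert 19: shifted 0 elements -> [-3, 5, 19, -5, -4]
Insert -5: shifted 3 elements -> [-5, -3, 5, 19, -4]
Insert -4: shifted 3 elements -> [-5, -4, -3, 5, 19]


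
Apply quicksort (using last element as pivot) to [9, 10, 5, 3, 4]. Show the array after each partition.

Partition 1: pivot=4 at index 1 -> [3, 4, 5, 9, 10]
Partition 2: pivot=10 at index 4 -> [3, 4, 5, 9, 10]
Partition 3: pivot=9 at index 3 -> [3, 4, 5, 9, 10]


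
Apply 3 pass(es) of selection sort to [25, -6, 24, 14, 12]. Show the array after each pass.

Pass 1: Select minimum -6 at index 1, swap -> [-6, 25, 24, 14, 12]
Pass 2: Select minimum 12 at index 4, swap -> [-6, 12, 24, 14, 25]
Pass 3: Select minimum 14 at index 3, swap -> [-6, 12, 14, 24, 25]


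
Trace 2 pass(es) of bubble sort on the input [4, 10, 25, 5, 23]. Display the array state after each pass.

After pass 1: [4, 10, 5, 23, 25] (2 swaps)
After pass 2: [4, 5, 10, 23, 25] (1 swaps)
Total swaps: 3


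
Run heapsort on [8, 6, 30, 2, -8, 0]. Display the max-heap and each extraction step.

Build heap: [30, 6, 8, 2, -8, 0]
Extract 30: [8, 6, 0, 2, -8, 30]
Extract 8: [6, 2, 0, -8, 8, 30]
Extract 6: [2, -8, 0, 6, 8, 30]
Extract 2: [0, -8, 2, 6, 8, 30]
Extract 0: [-8, 0, 2, 6, 8, 30]


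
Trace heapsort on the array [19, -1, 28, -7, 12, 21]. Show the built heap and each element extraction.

Build heap: [28, 12, 21, -7, -1, 19]
Extract 28: [21, 12, 19, -7, -1, 28]
Extract 21: [19, 12, -1, -7, 21, 28]
Extract 19: [12, -7, -1, 19, 21, 28]
Extract 12: [-1, -7, 12, 19, 21, 28]
Extract -1: [-7, -1, 12, 19, 21, 28]


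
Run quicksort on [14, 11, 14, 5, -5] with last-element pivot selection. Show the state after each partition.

Partition 1: pivot=-5 at index 0 -> [-5, 11, 14, 5, 14]
Partition 2: pivot=14 at index 4 -> [-5, 11, 14, 5, 14]
Partition 3: pivot=5 at index 1 -> [-5, 5, 14, 11, 14]
Partition 4: pivot=11 at index 2 -> [-5, 5, 11, 14, 14]


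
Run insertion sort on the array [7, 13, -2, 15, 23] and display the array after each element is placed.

First element 7 is already 'sorted'
Insert 13: shifted 0 elements -> [7, 13, -2, 15, 23]
Insert -2: shifted 2 elements -> [-2, 7, 13, 15, 23]
Insert 15: shifted 0 elements -> [-2, 7, 13, 15, 23]
Insert 23: shifted 0 elements -> [-2, 7, 13, 15, 23]


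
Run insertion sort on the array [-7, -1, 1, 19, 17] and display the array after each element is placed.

First element -7 is already 'sorted'
Insert -1: shifted 0 elements -> [-7, -1, 1, 19, 17]
Insert 1: shifted 0 elements -> [-7, -1, 1, 19, 17]
Insert 19: shifted 0 elements -> [-7, -1, 1, 19, 17]
Insert 17: shifted 1 elements -> [-7, -1, 1, 17, 19]


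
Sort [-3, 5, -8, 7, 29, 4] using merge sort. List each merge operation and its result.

Divide and conquer:
  Merge [5] + [-8] -> [-8, 5]
  Merge [-3] + [-8, 5] -> [-8, -3, 5]
  Merge [29] + [4] -> [4, 29]
  Merge [7] + [4, 29] -> [4, 7, 29]
  Merge [-8, -3, 5] + [4, 7, 29] -> [-8, -3, 4, 5, 7, 29]


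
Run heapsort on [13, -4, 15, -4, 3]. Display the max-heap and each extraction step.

Build heap: [15, 3, 13, -4, -4]
Extract 15: [13, 3, -4, -4, 15]
Extract 13: [3, -4, -4, 13, 15]
Extract 3: [-4, -4, 3, 13, 15]
Extract -4: [-4, -4, 3, 13, 15]


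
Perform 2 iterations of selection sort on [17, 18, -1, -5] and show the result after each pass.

Pass 1: Select minimum -5 at index 3, swap -> [-5, 18, -1, 17]
Pass 2: Select minimum -1 at index 2, swap -> [-5, -1, 18, 17]


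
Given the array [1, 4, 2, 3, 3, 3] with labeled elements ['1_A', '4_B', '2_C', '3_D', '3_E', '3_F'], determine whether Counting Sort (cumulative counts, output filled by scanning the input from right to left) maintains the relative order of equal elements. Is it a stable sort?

Trace Counting Sort on the labeled array (the key is the number; the letter only tracks identity):
  Counts for values 0..4: [0, 1, 1, 3, 1]
  Cumulative counts: [0, 1, 2, 5, 6]
  Scan right to left: place 3_F at output index 4
  Scan right to left: place 3_E at output index 3
  Scan right to left: place 3_D at output index 2
  Scan right to left: place 2_C at output index 1
  Scan right to left: place 4_B at output index 5
  Scan right to left: place 1_A at output index 0
  Output: [1_A, 2_C, 3_D, 3_E, 3_F, 4_B]
Equal keys:
  value 3: originally 3_D, 3_E, 3_F; after sorting 3_D, 3_E, 3_F -> order preserved
All equal keys kept their original relative order. Counting Sort is stable: scanning the input right to left with decreasing cumulative counts places later duplicates at later output positions.
Answer: Stable


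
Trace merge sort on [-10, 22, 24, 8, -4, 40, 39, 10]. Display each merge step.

Divide and conquer:
  Merge [-10] + [22] -> [-10, 22]
  Merge [24] + [8] -> [8, 24]
  Merge [-10, 22] + [8, 24] -> [-10, 8, 22, 24]
  Merge [-4] + [40] -> [-4, 40]
  Merge [39] + [10] -> [10, 39]
  Merge [-4, 40] + [10, 39] -> [-4, 10, 39, 40]
  Merge [-10, 8, 22, 24] + [-4, 10, 39, 40] -> [-10, -4, 8, 10, 22, 24, 39, 40]


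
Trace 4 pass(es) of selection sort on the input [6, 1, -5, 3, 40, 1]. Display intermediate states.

Pass 1: Select minimum -5 at index 2, swap -> [-5, 1, 6, 3, 40, 1]
Pass 2: Select minimum 1 at index 1, swap -> [-5, 1, 6, 3, 40, 1]
Pass 3: Select minimum 1 at index 5, swap -> [-5, 1, 1, 3, 40, 6]
Pass 4: Select minimum 3 at index 3, swap -> [-5, 1, 1, 3, 40, 6]


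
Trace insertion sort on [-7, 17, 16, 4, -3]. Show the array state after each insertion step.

First element -7 is already 'sorted'
Insert 17: shifted 0 elements -> [-7, 17, 16, 4, -3]
Insert 16: shifted 1 elements -> [-7, 16, 17, 4, -3]
Insert 4: shifted 2 elements -> [-7, 4, 16, 17, -3]
Insert -3: shifted 3 elements -> [-7, -3, 4, 16, 17]


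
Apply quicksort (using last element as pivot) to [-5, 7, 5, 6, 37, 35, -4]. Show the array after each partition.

Partition 1: pivot=-4 at index 1 -> [-5, -4, 5, 6, 37, 35, 7]
Partition 2: pivot=7 at index 4 -> [-5, -4, 5, 6, 7, 35, 37]
Partition 3: pivot=6 at index 3 -> [-5, -4, 5, 6, 7, 35, 37]
Partition 4: pivot=37 at index 6 -> [-5, -4, 5, 6, 7, 35, 37]


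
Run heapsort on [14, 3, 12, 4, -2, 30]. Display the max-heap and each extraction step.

Build heap: [30, 4, 14, 3, -2, 12]
Extract 30: [14, 4, 12, 3, -2, 30]
Extract 14: [12, 4, -2, 3, 14, 30]
Extract 12: [4, 3, -2, 12, 14, 30]
Extract 4: [3, -2, 4, 12, 14, 30]
Extract 3: [-2, 3, 4, 12, 14, 30]


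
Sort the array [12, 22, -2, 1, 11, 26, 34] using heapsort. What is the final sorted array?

Build heap: [34, 22, 26, 1, 11, 12, -2]
Extract 34: [26, 22, 12, 1, 11, -2, 34]
Extract 26: [22, 11, 12, 1, -2, 26, 34]
Extract 22: [12, 11, -2, 1, 22, 26, 34]
Extract 12: [11, 1, -2, 12, 22, 26, 34]
Extract 11: [1, -2, 11, 12, 22, 26, 34]
Extract 1: [-2, 1, 11, 12, 22, 26, 34]


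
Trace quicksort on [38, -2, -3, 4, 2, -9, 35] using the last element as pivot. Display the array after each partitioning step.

Partition 1: pivot=35 at index 5 -> [-2, -3, 4, 2, -9, 35, 38]
Partition 2: pivot=-9 at index 0 -> [-9, -3, 4, 2, -2, 35, 38]
Partition 3: pivot=-2 at index 2 -> [-9, -3, -2, 2, 4, 35, 38]
Partition 4: pivot=4 at index 4 -> [-9, -3, -2, 2, 4, 35, 38]


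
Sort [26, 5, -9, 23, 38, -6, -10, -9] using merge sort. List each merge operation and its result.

Divide and conquer:
  Merge [26] + [5] -> [5, 26]
  Merge [-9] + [23] -> [-9, 23]
  Merge [5, 26] + [-9, 23] -> [-9, 5, 23, 26]
  Merge [38] + [-6] -> [-6, 38]
  Merge [-10] + [-9] -> [-10, -9]
  Merge [-6, 38] + [-10, -9] -> [-10, -9, -6, 38]
  Merge [-9, 5, 23, 26] + [-10, -9, -6, 38] -> [-10, -9, -9, -6, 5, 23, 26, 38]


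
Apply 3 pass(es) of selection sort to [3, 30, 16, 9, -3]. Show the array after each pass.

Pass 1: Select minimum -3 at index 4, swap -> [-3, 30, 16, 9, 3]
Pass 2: Select minimum 3 at index 4, swap -> [-3, 3, 16, 9, 30]
Pass 3: Select minimum 9 at index 3, swap -> [-3, 3, 9, 16, 30]


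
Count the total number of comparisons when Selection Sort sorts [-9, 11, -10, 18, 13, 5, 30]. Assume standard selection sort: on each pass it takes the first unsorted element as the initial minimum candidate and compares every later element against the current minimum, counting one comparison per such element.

Pass 1: scan indices 1..6 for the minimum = 6 comparison(s); min is -10, place at index 0 -> [-10, 11, -9, 18, 13, 5, 30]
Pass 2: scan indices 2..6 for the minimum = 5 comparison(s); min is -9, place at index 1 -> [-10, -9, 11, 18, 13, 5, 30]
Pass 3: scan indices 3..6 for the minimum = 4 comparison(s); min is 5, place at index 2 -> [-10, -9, 5, 18, 13, 11, 30]
Pass 4: scan indices 4..6 for the minimum = 3 comparison(s); min is 11, place at index 3 -> [-10, -9, 5, 11, 13, 18, 30]
Pass 5: scan indices 5..6 for the minimum = 2 comparison(s); min is 13, place at index 4 -> [-10, -9, 5, 11, 13, 18, 30]
Pass 6: scan indices 6..6 for the minimum = 1 comparison(s); min is 18, place at index 5 -> [-10, -9, 5, 11, 13, 18, 30]
Selection sort always scans the whole unsorted suffix, so the count is (n-1) + (n-2) + ... + 1 = n(n-1)/2 = 7*6/2 = 21 regardless of the input order.
Total comparisons: 6 + 5 + 4 + 3 + 2 + 1 = 21


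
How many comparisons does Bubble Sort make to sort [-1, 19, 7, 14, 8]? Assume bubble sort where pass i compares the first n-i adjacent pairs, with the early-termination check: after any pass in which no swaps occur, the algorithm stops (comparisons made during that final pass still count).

Pass 1: compare adjacent pairs (0,1)..(3,4) = 4 comparison(s), 3 swap(s) -> [-1, 7, 14, 8, 19]
Pass 2: compare adjacent pairs (0,1)..(2,3) = 3 comparison(s), 1 swap(s) -> [-1, 7, 8, 14, 19]
Pass 3: compare adjacent pairs (0,1)..(1,2) = 2 comparison(s), 0 swap(s) -> [-1, 7, 8, 14, 19]
No swaps in this pass, so bubble sort stops here.
Total comparisons: 4 + 3 + 2 = 9


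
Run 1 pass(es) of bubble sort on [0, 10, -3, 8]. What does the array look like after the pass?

After pass 1: [0, -3, 8, 10] (2 swaps)
Total swaps: 2


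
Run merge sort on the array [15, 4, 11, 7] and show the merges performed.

Divide and conquer:
  Merge [15] + [4] -> [4, 15]
  Merge [11] + [7] -> [7, 11]
  Merge [4, 15] + [7, 11] -> [4, 7, 11, 15]


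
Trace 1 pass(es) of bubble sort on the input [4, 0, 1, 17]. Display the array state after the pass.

After pass 1: [0, 1, 4, 17] (2 swaps)
Total swaps: 2


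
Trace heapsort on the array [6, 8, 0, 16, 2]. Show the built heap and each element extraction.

Build heap: [16, 8, 0, 6, 2]
Extract 16: [8, 6, 0, 2, 16]
Extract 8: [6, 2, 0, 8, 16]
Extract 6: [2, 0, 6, 8, 16]
Extract 2: [0, 2, 6, 8, 16]


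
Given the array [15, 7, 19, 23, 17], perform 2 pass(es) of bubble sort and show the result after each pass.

After pass 1: [7, 15, 19, 17, 23] (2 swaps)
After pass 2: [7, 15, 17, 19, 23] (1 swaps)
Total swaps: 3


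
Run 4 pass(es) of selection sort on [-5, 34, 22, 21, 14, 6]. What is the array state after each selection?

Pass 1: Select minimum -5 at index 0, swap -> [-5, 34, 22, 21, 14, 6]
Pass 2: Select minimum 6 at index 5, swap -> [-5, 6, 22, 21, 14, 34]
Pass 3: Select minimum 14 at index 4, swap -> [-5, 6, 14, 21, 22, 34]
Pass 4: Select minimum 21 at index 3, swap -> [-5, 6, 14, 21, 22, 34]


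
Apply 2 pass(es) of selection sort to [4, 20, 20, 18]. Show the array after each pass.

Pass 1: Select minimum 4 at index 0, swap -> [4, 20, 20, 18]
Pass 2: Select minimum 18 at index 3, swap -> [4, 18, 20, 20]


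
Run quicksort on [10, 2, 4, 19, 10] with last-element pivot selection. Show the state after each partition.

Partition 1: pivot=10 at index 3 -> [10, 2, 4, 10, 19]
Partition 2: pivot=4 at index 1 -> [2, 4, 10, 10, 19]


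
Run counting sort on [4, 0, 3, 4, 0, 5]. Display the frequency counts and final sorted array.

Count array: [2, 0, 0, 1, 2, 1]
(count[i] = number of elements equal to i)
Cumulative count: [2, 2, 2, 3, 5, 6]
Sorted: [0, 0, 3, 4, 4, 5]


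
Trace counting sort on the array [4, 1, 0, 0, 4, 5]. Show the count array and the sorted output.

Count array: [2, 1, 0, 0, 2, 1]
(count[i] = number of elements equal to i)
Cumulative count: [2, 3, 3, 3, 5, 6]
Sorted: [0, 0, 1, 4, 4, 5]


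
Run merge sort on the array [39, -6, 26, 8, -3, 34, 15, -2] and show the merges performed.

Divide and conquer:
  Merge [39] + [-6] -> [-6, 39]
  Merge [26] + [8] -> [8, 26]
  Merge [-6, 39] + [8, 26] -> [-6, 8, 26, 39]
  Merge [-3] + [34] -> [-3, 34]
  Merge [15] + [-2] -> [-2, 15]
  Merge [-3, 34] + [-2, 15] -> [-3, -2, 15, 34]
  Merge [-6, 8, 26, 39] + [-3, -2, 15, 34] -> [-6, -3, -2, 8, 15, 26, 34, 39]


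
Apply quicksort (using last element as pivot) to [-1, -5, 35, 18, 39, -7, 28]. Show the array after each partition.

Partition 1: pivot=28 at index 4 -> [-1, -5, 18, -7, 28, 35, 39]
Partition 2: pivot=-7 at index 0 -> [-7, -5, 18, -1, 28, 35, 39]
Partition 3: pivot=-1 at index 2 -> [-7, -5, -1, 18, 28, 35, 39]
Partition 4: pivot=39 at index 6 -> [-7, -5, -1, 18, 28, 35, 39]


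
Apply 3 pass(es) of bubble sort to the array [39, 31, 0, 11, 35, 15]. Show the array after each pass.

After pass 1: [31, 0, 11, 35, 15, 39] (5 swaps)
After pass 2: [0, 11, 31, 15, 35, 39] (3 swaps)
After pass 3: [0, 11, 15, 31, 35, 39] (1 swaps)
Total swaps: 9


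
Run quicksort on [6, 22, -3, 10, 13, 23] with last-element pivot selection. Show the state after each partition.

Partition 1: pivot=23 at index 5 -> [6, 22, -3, 10, 13, 23]
Partition 2: pivot=13 at index 3 -> [6, -3, 10, 13, 22, 23]
Partition 3: pivot=10 at index 2 -> [6, -3, 10, 13, 22, 23]
Partition 4: pivot=-3 at index 0 -> [-3, 6, 10, 13, 22, 23]


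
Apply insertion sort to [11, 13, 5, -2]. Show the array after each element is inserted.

First element 11 is already 'sorted'
Insert 13: shifted 0 elements -> [11, 13, 5, -2]
Insert 5: shifted 2 elements -> [5, 11, 13, -2]
Insert -2: shifted 3 elements -> [-2, 5, 11, 13]


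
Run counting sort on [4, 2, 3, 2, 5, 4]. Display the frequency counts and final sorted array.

Count array: [0, 0, 2, 1, 2, 1]
(count[i] = number of elements equal to i)
Cumulative count: [0, 0, 2, 3, 5, 6]
Sorted: [2, 2, 3, 4, 4, 5]


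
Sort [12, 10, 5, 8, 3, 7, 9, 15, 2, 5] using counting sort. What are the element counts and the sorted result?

Count array: [0, 0, 1, 1, 0, 2, 0, 1, 1, 1, 1, 0, 1, 0, 0, 1]
(count[i] = number of elements equal to i)
Cumulative count: [0, 0, 1, 2, 2, 4, 4, 5, 6, 7, 8, 8, 9, 9, 9, 10]
Sorted: [2, 3, 5, 5, 7, 8, 9, 10, 12, 15]


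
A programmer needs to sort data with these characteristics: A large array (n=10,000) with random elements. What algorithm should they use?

Best choice: Quicksort or Mergesort
Reason: Both have O(n log n) average case; quicksort has lower constant factors


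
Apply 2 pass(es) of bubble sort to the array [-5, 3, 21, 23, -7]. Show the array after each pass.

After pass 1: [-5, 3, 21, -7, 23] (1 swaps)
After pass 2: [-5, 3, -7, 21, 23] (1 swaps)
Total swaps: 2


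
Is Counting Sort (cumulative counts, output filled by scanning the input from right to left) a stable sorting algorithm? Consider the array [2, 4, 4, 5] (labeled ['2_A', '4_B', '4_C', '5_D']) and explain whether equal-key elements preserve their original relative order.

Trace Counting Sort on the labeled array (the key is the number; the letter only tracks identity):
  Counts for values 0..5: [0, 0, 1, 0, 2, 1]
  Cumulative counts: [0, 0, 1, 1, 3, 4]
  Scan right to left: place 5_D at output index 3
  Scan right to left: place 4_C at output index 2
  Scan right to left: place 4_B at output index 1
  Scan right to left: place 2_A at output index 0
  Output: [2_A, 4_B, 4_C, 5_D]
Equal keys:
  value 4: originally 4_B, 4_C; after sorting 4_B, 4_C -> order preserved
All equal keys kept their original relative order. Counting Sort is stable: scanning the input right to left with decreasing cumulative counts places later duplicates at later output positions.
Answer: Stable


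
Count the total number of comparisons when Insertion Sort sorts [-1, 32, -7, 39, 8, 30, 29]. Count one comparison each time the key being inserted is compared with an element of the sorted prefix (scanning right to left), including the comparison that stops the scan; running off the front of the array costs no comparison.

Insert 32: -1 <= 32 (stop) = 1 comparison(s) -> [-1, 32, -7, 39, 8, 30, 29]
Insert -7: 32 > -7 (shift), -1 > -7 (shift), reached front = 2 comparison(s) -> [-7, -1, 32, 39, 8, 30, 29]
Insert 39: 32 <= 39 (stop) = 1 comparison(s) -> [-7, -1, 32, 39, 8, 30, 29]
Insert 8: 39 > 8 (shift), 32 > 8 (shift), -1 <= 8 (stop) = 3 comparison(s) -> [-7, -1, 8, 32, 39, 30, 29]
Insert 30: 39 > 30 (shift), 32 > 30 (shift), 8 <= 30 (stop) = 3 comparison(s) -> [-7, -1, 8, 30, 32, 39, 29]
Insert 29: 39 > 29 (shift), 32 > 29 (shift), 30 > 29 (shift), 8 <= 29 (stop) = 4 comparison(s) -> [-7, -1, 8, 29, 30, 32, 39]
Total comparisons: 1 + 2 + 1 + 3 + 3 + 4 = 14


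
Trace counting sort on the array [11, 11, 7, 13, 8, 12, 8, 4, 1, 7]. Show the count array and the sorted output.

Count array: [0, 1, 0, 0, 1, 0, 0, 2, 2, 0, 0, 2, 1, 1]
(count[i] = number of elements equal to i)
Cumulative count: [0, 1, 1, 1, 2, 2, 2, 4, 6, 6, 6, 8, 9, 10]
Sorted: [1, 4, 7, 7, 8, 8, 11, 11, 12, 13]


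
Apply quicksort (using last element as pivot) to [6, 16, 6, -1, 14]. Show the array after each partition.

Partition 1: pivot=14 at index 3 -> [6, 6, -1, 14, 16]
Partition 2: pivot=-1 at index 0 -> [-1, 6, 6, 14, 16]
Partition 3: pivot=6 at index 2 -> [-1, 6, 6, 14, 16]


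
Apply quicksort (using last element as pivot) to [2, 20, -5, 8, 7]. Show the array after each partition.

Partition 1: pivot=7 at index 2 -> [2, -5, 7, 8, 20]
Partition 2: pivot=-5 at index 0 -> [-5, 2, 7, 8, 20]
Partition 3: pivot=20 at index 4 -> [-5, 2, 7, 8, 20]
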